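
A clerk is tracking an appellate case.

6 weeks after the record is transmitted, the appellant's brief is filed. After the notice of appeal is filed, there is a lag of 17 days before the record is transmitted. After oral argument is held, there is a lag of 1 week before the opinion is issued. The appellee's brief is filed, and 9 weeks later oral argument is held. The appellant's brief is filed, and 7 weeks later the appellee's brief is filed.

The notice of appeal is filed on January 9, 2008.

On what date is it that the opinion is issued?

The notice of appeal is filed: Jan 9, 2008.
The record is transmitted: Jan 9, 2008 + 17 days = Jan 26, 2008.
The appellant's brief is filed: Jan 26, 2008 + 6 weeks = Mar 8, 2008.
The appellee's brief is filed: Mar 8, 2008 + 7 weeks = Apr 26, 2008.
Oral argument is held: Apr 26, 2008 + 9 weeks = Jun 28, 2008.
The opinion is issued: Jun 28, 2008 + 1 week = Jul 5, 2008.

July 5, 2008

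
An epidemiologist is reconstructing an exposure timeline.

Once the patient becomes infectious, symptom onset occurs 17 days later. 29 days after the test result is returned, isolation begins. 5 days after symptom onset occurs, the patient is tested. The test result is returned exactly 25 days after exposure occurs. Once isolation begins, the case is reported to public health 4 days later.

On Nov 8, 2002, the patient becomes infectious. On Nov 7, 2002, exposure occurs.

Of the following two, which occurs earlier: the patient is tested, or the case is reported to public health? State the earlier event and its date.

The patient is tested — Nov 30, 2002

The patient becomes infectious: Nov 8, 2002.
Symptom onset occurs: Nov 8, 2002 + 17 days = Nov 25, 2002.
The patient is tested: Nov 25, 2002 + 5 days = Nov 30, 2002.
Exposure occurs: Nov 7, 2002.
The test result is returned: Nov 7, 2002 + 25 days = Dec 2, 2002.
Isolation begins: Dec 2, 2002 + 29 days = Dec 31, 2002.
The case is reported to public health: Dec 31, 2002 + 4 days = Jan 4, 2003.
Comparing: the patient is tested on Nov 30, 2002 vs the case is reported to public health on Jan 4, 2003. Earlier: the patient is tested.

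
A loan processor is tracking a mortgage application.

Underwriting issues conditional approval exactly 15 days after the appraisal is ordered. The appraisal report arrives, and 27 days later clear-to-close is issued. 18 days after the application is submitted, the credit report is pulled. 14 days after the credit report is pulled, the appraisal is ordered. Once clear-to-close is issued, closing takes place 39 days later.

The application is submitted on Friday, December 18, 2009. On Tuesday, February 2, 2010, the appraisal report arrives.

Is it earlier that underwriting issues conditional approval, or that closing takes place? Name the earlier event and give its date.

The application is submitted: Dec 18, 2009.
The credit report is pulled: Dec 18, 2009 + 18 days = Jan 5, 2010.
The appraisal is ordered: Jan 5, 2010 + 14 days = Jan 19, 2010.
Underwriting issues conditional approval: Jan 19, 2010 + 15 days = Feb 3, 2010.
The appraisal report arrives: Feb 2, 2010.
Clear-to-close is issued: Feb 2, 2010 + 27 days = Mar 1, 2010.
Closing takes place: Mar 1, 2010 + 39 days = Apr 9, 2010.
Comparing: underwriting issues conditional approval on Feb 3, 2010 vs closing takes place on Apr 9, 2010. Earlier: underwriting issues conditional approval.

Underwriting issues conditional approval — Wednesday, February 3, 2010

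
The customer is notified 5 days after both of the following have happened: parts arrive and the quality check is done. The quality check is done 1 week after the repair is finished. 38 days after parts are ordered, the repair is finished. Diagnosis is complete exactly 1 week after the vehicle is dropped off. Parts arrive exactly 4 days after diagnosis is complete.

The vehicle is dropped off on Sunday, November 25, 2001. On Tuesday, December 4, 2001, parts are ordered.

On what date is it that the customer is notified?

The vehicle is dropped off: Nov 25, 2001.
Diagnosis is complete: Nov 25, 2001 + 1 week = Dec 2, 2001.
Parts arrive: Dec 2, 2001 + 4 days = Dec 6, 2001.
Parts are ordered: Dec 4, 2001.
The repair is finished: Dec 4, 2001 + 38 days = Jan 11, 2002.
The quality check is done: Jan 11, 2002 + 1 week = Jan 18, 2002.
Both prerequisites met — parts arrive (Dec 6, 2001), the quality check is done (Jan 18, 2002); the later is Jan 18, 2002.
The customer is notified: Jan 18, 2002 + 5 days = Jan 23, 2002.

Wednesday, January 23, 2002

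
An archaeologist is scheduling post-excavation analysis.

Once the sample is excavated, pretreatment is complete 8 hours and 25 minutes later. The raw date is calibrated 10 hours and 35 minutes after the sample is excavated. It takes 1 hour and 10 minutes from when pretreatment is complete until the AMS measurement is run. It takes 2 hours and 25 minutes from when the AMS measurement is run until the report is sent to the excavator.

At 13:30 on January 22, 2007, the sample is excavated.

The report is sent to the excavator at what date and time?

The sample is excavated: 13:30 Jan 22, 2007.
Pretreatment is complete: 13:30 Jan 22, 2007 + 8h25m = 21:55 Jan 22, 2007.
The AMS measurement is run: 21:55 Jan 22, 2007 + 1h10m = 23:05 Jan 22, 2007.
The report is sent to the excavator: 23:05 Jan 22, 2007 + 2h25m = 01:30 Jan 23, 2007.

01:30 on January 23, 2007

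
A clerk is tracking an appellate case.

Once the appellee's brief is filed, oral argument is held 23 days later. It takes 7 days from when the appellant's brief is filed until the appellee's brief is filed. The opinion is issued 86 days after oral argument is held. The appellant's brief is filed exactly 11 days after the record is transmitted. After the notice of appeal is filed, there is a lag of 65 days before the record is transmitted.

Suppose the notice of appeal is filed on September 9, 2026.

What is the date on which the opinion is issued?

The notice of appeal is filed: Sep 9, 2026.
The record is transmitted: Sep 9, 2026 + 65 days = Nov 13, 2026.
The appellant's brief is filed: Nov 13, 2026 + 11 days = Nov 24, 2026.
The appellee's brief is filed: Nov 24, 2026 + 7 days = Dec 1, 2026.
Oral argument is held: Dec 1, 2026 + 23 days = Dec 24, 2026.
The opinion is issued: Dec 24, 2026 + 86 days = Mar 20, 2027.

March 20, 2027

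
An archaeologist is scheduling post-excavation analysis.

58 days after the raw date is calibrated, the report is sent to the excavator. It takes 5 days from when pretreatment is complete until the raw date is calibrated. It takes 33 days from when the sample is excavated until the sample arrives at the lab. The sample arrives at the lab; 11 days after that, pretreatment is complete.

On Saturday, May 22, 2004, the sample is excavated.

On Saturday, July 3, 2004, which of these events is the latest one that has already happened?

The sample arrives at the lab

The sample is excavated: May 22, 2004.
The sample arrives at the lab: May 22, 2004 + 33 days = Jun 24, 2004.
Pretreatment is complete: Jun 24, 2004 + 11 days = Jul 5, 2004.
The raw date is calibrated: Jul 5, 2004 + 5 days = Jul 10, 2004.
The report is sent to the excavator: Jul 10, 2004 + 58 days = Sep 6, 2004.
Jul 3, 2004 falls between when the sample arrives at the lab (Jun 24, 2004) and when pretreatment is complete (Jul 5, 2004).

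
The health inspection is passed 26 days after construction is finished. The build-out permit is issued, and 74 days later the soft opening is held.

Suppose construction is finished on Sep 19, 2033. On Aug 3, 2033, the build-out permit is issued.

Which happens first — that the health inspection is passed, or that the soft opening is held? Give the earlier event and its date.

The health inspection is passed — Oct 15, 2033

Construction is finished: Sep 19, 2033.
The health inspection is passed: Sep 19, 2033 + 26 days = Oct 15, 2033.
The build-out permit is issued: Aug 3, 2033.
The soft opening is held: Aug 3, 2033 + 74 days = Oct 16, 2033.
Comparing: the health inspection is passed on Oct 15, 2033 vs the soft opening is held on Oct 16, 2033. Earlier: the health inspection is passed.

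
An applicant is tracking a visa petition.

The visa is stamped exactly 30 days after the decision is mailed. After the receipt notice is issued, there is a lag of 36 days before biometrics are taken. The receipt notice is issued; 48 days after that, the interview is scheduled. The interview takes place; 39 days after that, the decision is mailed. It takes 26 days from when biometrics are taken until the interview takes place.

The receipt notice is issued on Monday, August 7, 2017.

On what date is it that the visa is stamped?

Saturday, December 16, 2017

The receipt notice is issued: Aug 7, 2017.
Biometrics are taken: Aug 7, 2017 + 36 days = Sep 12, 2017.
The interview takes place: Sep 12, 2017 + 26 days = Oct 8, 2017.
The decision is mailed: Oct 8, 2017 + 39 days = Nov 16, 2017.
The visa is stamped: Nov 16, 2017 + 30 days = Dec 16, 2017.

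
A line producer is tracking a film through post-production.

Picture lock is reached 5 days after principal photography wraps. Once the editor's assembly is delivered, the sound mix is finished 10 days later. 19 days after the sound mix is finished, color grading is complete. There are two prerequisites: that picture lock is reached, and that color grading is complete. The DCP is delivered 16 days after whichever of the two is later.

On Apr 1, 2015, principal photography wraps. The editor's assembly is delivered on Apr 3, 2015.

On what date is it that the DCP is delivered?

May 18, 2015

Principal photography wraps: Apr 1, 2015.
Picture lock is reached: Apr 1, 2015 + 5 days = Apr 6, 2015.
The editor's assembly is delivered: Apr 3, 2015.
The sound mix is finished: Apr 3, 2015 + 10 days = Apr 13, 2015.
Color grading is complete: Apr 13, 2015 + 19 days = May 2, 2015.
Both prerequisites met — picture lock is reached (Apr 6, 2015), color grading is complete (May 2, 2015); the later is May 2, 2015.
The DCP is delivered: May 2, 2015 + 16 days = May 18, 2015.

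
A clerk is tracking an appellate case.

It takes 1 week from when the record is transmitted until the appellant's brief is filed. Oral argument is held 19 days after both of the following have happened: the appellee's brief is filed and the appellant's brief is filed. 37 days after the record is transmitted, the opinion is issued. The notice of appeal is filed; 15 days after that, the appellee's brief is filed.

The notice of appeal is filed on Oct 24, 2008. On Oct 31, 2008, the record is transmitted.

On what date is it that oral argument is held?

Nov 27, 2008

The notice of appeal is filed: Oct 24, 2008.
The appellee's brief is filed: Oct 24, 2008 + 15 days = Nov 8, 2008.
The record is transmitted: Oct 31, 2008.
The appellant's brief is filed: Oct 31, 2008 + 1 week = Nov 7, 2008.
Both prerequisites met — the appellee's brief is filed (Nov 8, 2008), the appellant's brief is filed (Nov 7, 2008); the later is Nov 8, 2008.
Oral argument is held: Nov 8, 2008 + 19 days = Nov 27, 2008.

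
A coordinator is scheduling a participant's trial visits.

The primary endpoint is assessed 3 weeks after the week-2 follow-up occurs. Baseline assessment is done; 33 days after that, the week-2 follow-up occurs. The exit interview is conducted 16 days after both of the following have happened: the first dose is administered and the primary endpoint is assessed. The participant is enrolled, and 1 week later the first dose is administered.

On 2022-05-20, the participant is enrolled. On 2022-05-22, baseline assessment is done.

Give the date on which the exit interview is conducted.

The participant is enrolled: May 20, 2022.
The first dose is administered: May 20, 2022 + 1 week = May 27, 2022.
Baseline assessment is done: May 22, 2022.
The week-2 follow-up occurs: May 22, 2022 + 33 days = Jun 24, 2022.
The primary endpoint is assessed: Jun 24, 2022 + 3 weeks = Jul 15, 2022.
Both prerequisites met — the first dose is administered (May 27, 2022), the primary endpoint is assessed (Jul 15, 2022); the later is Jul 15, 2022.
The exit interview is conducted: Jul 15, 2022 + 16 days = Jul 31, 2022.

2022-07-31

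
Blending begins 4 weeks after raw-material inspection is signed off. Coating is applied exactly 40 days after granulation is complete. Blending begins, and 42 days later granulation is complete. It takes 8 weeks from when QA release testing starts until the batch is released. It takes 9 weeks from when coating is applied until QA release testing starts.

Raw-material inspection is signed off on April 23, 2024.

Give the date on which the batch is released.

Raw-material inspection is signed off: Apr 23, 2024.
Blending begins: Apr 23, 2024 + 4 weeks = May 21, 2024.
Granulation is complete: May 21, 2024 + 42 days = Jul 2, 2024.
Coating is applied: Jul 2, 2024 + 40 days = Aug 11, 2024.
QA release testing starts: Aug 11, 2024 + 9 weeks = Oct 13, 2024.
The batch is released: Oct 13, 2024 + 8 weeks = Dec 8, 2024.

December 8, 2024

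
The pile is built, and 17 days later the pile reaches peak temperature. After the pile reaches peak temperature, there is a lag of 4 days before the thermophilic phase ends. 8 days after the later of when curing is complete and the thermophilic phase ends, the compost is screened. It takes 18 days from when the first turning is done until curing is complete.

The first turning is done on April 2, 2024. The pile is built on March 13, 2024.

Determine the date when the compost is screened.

The first turning is done: Apr 2, 2024.
Curing is complete: Apr 2, 2024 + 18 days = Apr 20, 2024.
The pile is built: Mar 13, 2024.
The pile reaches peak temperature: Mar 13, 2024 + 17 days = Mar 30, 2024.
The thermophilic phase ends: Mar 30, 2024 + 4 days = Apr 3, 2024.
Both prerequisites met — curing is complete (Apr 20, 2024), the thermophilic phase ends (Apr 3, 2024); the later is Apr 20, 2024.
The compost is screened: Apr 20, 2024 + 8 days = Apr 28, 2024.

April 28, 2024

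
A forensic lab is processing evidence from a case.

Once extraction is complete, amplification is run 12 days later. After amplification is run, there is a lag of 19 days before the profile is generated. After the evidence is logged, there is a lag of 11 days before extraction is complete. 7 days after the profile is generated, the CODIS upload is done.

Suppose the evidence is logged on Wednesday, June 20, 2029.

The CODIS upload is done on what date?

The evidence is logged: Jun 20, 2029.
Extraction is complete: Jun 20, 2029 + 11 days = Jul 1, 2029.
Amplification is run: Jul 1, 2029 + 12 days = Jul 13, 2029.
The profile is generated: Jul 13, 2029 + 19 days = Aug 1, 2029.
The CODIS upload is done: Aug 1, 2029 + 7 days = Aug 8, 2029.

Wednesday, August 8, 2029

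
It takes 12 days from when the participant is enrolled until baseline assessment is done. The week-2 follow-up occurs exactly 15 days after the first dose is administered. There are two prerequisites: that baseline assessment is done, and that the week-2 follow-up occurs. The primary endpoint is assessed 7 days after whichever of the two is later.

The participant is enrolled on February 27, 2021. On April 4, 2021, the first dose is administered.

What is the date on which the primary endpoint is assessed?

April 26, 2021

The participant is enrolled: Feb 27, 2021.
Baseline assessment is done: Feb 27, 2021 + 12 days = Mar 11, 2021.
The first dose is administered: Apr 4, 2021.
The week-2 follow-up occurs: Apr 4, 2021 + 15 days = Apr 19, 2021.
Both prerequisites met — baseline assessment is done (Mar 11, 2021), the week-2 follow-up occurs (Apr 19, 2021); the later is Apr 19, 2021.
The primary endpoint is assessed: Apr 19, 2021 + 7 days = Apr 26, 2021.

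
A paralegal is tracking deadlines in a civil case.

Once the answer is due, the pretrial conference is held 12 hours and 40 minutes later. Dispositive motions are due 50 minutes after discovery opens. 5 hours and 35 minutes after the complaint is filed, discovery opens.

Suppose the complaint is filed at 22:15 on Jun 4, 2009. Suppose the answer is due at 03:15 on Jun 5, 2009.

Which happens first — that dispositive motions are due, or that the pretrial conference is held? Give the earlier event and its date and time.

The complaint is filed: 22:15 Jun 4, 2009.
Discovery opens: 22:15 Jun 4, 2009 + 5h35m = 03:50 Jun 5, 2009.
Dispositive motions are due: 03:50 Jun 5, 2009 + 50m = 04:40 Jun 5, 2009.
The answer is due: 03:15 Jun 5, 2009.
The pretrial conference is held: 03:15 Jun 5, 2009 + 12h40m = 15:55 Jun 5, 2009.
Comparing: dispositive motions are due at 04:40 Jun 5, 2009 vs the pretrial conference is held at 15:55 Jun 5, 2009. Earlier: dispositive motions are due.

Dispositive motions are due — 04:40 on Jun 5, 2009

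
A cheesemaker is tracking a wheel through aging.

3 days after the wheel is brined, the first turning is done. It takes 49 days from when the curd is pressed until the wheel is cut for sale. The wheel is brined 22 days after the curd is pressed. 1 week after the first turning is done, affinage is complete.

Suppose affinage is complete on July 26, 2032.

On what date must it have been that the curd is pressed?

Affinage is complete: Jul 26, 2032.
The first turning is done: Jul 26, 2032 − 1 week = Jul 19, 2032.
The wheel is brined: Jul 19, 2032 − 3 days = Jul 16, 2032.
The curd is pressed: Jul 16, 2032 − 22 days = Jun 24, 2032.

June 24, 2032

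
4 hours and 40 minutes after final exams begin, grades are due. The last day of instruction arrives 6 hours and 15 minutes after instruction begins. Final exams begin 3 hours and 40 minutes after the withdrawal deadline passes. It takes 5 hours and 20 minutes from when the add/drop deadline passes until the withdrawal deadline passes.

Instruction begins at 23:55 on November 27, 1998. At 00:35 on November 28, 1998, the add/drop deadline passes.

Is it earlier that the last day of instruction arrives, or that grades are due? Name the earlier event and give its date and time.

Instruction begins: 23:55 Nov 27, 1998.
The last day of instruction arrives: 23:55 Nov 27, 1998 + 6h15m = 06:10 Nov 28, 1998.
The add/drop deadline passes: 00:35 Nov 28, 1998.
The withdrawal deadline passes: 00:35 Nov 28, 1998 + 5h20m = 05:55 Nov 28, 1998.
Final exams begin: 05:55 Nov 28, 1998 + 3h40m = 09:35 Nov 28, 1998.
Grades are due: 09:35 Nov 28, 1998 + 4h40m = 14:15 Nov 28, 1998.
Comparing: the last day of instruction arrives at 06:10 Nov 28, 1998 vs grades are due at 14:15 Nov 28, 1998. Earlier: the last day of instruction arrives.

The last day of instruction arrives — 06:10 on November 28, 1998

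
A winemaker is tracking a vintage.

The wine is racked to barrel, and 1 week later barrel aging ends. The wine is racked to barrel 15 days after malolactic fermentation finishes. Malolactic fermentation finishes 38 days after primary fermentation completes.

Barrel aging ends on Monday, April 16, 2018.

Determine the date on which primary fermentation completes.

Thursday, February 15, 2018

Barrel aging ends: Apr 16, 2018.
The wine is racked to barrel: Apr 16, 2018 − 1 week = Apr 9, 2018.
Malolactic fermentation finishes: Apr 9, 2018 − 15 days = Mar 25, 2018.
Primary fermentation completes: Mar 25, 2018 − 38 days = Feb 15, 2018.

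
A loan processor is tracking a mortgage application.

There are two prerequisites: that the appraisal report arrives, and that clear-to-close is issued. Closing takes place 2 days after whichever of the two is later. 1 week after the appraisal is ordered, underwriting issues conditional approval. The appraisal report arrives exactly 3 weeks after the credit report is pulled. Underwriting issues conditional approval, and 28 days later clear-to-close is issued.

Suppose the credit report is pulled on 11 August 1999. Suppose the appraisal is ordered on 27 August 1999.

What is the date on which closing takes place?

The credit report is pulled: Aug 11, 1999.
The appraisal report arrives: Aug 11, 1999 + 3 weeks = Sep 1, 1999.
The appraisal is ordered: Aug 27, 1999.
Underwriting issues conditional approval: Aug 27, 1999 + 1 week = Sep 3, 1999.
Clear-to-close is issued: Sep 3, 1999 + 28 days = Oct 1, 1999.
Both prerequisites met — the appraisal report arrives (Sep 1, 1999), clear-to-close is issued (Oct 1, 1999); the later is Oct 1, 1999.
Closing takes place: Oct 1, 1999 + 2 days = Oct 3, 1999.

3 October 1999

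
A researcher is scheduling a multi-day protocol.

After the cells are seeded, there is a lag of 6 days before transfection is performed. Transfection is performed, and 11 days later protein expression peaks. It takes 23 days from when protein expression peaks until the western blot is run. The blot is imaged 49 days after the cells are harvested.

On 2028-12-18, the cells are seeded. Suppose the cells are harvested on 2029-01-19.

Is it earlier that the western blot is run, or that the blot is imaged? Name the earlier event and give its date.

The western blot is run — 2029-01-27

The cells are seeded: Dec 18, 2028.
Transfection is performed: Dec 18, 2028 + 6 days = Dec 24, 2028.
Protein expression peaks: Dec 24, 2028 + 11 days = Jan 4, 2029.
The western blot is run: Jan 4, 2029 + 23 days = Jan 27, 2029.
The cells are harvested: Jan 19, 2029.
The blot is imaged: Jan 19, 2029 + 49 days = Mar 9, 2029.
Comparing: the western blot is run on Jan 27, 2029 vs the blot is imaged on Mar 9, 2029. Earlier: the western blot is run.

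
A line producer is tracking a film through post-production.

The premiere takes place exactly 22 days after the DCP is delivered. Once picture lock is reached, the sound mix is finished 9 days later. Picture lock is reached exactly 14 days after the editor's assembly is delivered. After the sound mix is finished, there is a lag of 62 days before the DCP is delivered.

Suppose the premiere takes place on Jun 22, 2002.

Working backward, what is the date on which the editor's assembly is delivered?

Mar 7, 2002

The premiere takes place: Jun 22, 2002.
The DCP is delivered: Jun 22, 2002 − 22 days = May 31, 2002.
The sound mix is finished: May 31, 2002 − 62 days = Mar 30, 2002.
Picture lock is reached: Mar 30, 2002 − 9 days = Mar 21, 2002.
The editor's assembly is delivered: Mar 21, 2002 − 14 days = Mar 7, 2002.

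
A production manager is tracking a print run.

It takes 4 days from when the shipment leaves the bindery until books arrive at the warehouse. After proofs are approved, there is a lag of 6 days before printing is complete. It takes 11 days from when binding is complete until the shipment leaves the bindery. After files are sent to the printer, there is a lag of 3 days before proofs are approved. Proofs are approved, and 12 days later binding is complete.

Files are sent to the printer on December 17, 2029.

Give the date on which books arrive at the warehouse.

January 16, 2030

Files are sent to the printer: Dec 17, 2029.
Proofs are approved: Dec 17, 2029 + 3 days = Dec 20, 2029.
Binding is complete: Dec 20, 2029 + 12 days = Jan 1, 2030.
The shipment leaves the bindery: Jan 1, 2030 + 11 days = Jan 12, 2030.
Books arrive at the warehouse: Jan 12, 2030 + 4 days = Jan 16, 2030.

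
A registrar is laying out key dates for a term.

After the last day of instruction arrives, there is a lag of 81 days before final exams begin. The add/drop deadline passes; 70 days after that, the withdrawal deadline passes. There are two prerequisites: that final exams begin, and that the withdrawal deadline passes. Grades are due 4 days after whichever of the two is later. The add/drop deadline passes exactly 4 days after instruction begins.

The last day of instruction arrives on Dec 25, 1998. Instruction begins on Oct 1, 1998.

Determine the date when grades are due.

The last day of instruction arrives: Dec 25, 1998.
Final exams begin: Dec 25, 1998 + 81 days = Mar 16, 1999.
Instruction begins: Oct 1, 1998.
The add/drop deadline passes: Oct 1, 1998 + 4 days = Oct 5, 1998.
The withdrawal deadline passes: Oct 5, 1998 + 70 days = Dec 14, 1998.
Both prerequisites met — final exams begin (Mar 16, 1999), the withdrawal deadline passes (Dec 14, 1998); the later is Mar 16, 1999.
Grades are due: Mar 16, 1999 + 4 days = Mar 20, 1999.

Mar 20, 1999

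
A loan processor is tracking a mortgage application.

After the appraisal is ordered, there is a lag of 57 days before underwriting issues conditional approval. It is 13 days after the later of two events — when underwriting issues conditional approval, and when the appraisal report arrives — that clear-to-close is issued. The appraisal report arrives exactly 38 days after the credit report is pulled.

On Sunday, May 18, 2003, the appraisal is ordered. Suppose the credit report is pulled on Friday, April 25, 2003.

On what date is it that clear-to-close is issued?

Sunday, July 27, 2003

The appraisal is ordered: May 18, 2003.
Underwriting issues conditional approval: May 18, 2003 + 57 days = Jul 14, 2003.
The credit report is pulled: Apr 25, 2003.
The appraisal report arrives: Apr 25, 2003 + 38 days = Jun 2, 2003.
Both prerequisites met — underwriting issues conditional approval (Jul 14, 2003), the appraisal report arrives (Jun 2, 2003); the later is Jul 14, 2003.
Clear-to-close is issued: Jul 14, 2003 + 13 days = Jul 27, 2003.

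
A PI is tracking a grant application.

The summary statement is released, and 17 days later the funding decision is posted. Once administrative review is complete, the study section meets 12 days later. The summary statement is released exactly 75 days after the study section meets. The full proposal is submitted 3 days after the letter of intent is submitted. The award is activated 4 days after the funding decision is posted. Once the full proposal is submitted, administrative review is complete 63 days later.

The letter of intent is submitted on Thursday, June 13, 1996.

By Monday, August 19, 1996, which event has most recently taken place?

The letter of intent is submitted: Jun 13, 1996.
The full proposal is submitted: Jun 13, 1996 + 3 days = Jun 16, 1996.
Administrative review is complete: Jun 16, 1996 + 63 days = Aug 18, 1996.
The study section meets: Aug 18, 1996 + 12 days = Aug 30, 1996.
The summary statement is released: Aug 30, 1996 + 75 days = Nov 13, 1996.
The funding decision is posted: Nov 13, 1996 + 17 days = Nov 30, 1996.
The award is activated: Nov 30, 1996 + 4 days = Dec 4, 1996.
Aug 19, 1996 falls between when administrative review is complete (Aug 18, 1996) and when the study section meets (Aug 30, 1996).

Administrative review is complete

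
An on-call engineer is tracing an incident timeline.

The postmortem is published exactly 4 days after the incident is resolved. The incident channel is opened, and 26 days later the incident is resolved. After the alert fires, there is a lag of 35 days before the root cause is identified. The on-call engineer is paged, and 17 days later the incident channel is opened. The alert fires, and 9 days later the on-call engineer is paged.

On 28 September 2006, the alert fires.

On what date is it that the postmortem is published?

23 November 2006

The alert fires: Sep 28, 2006.
The on-call engineer is paged: Sep 28, 2006 + 9 days = Oct 7, 2006.
The incident channel is opened: Oct 7, 2006 + 17 days = Oct 24, 2006.
The incident is resolved: Oct 24, 2006 + 26 days = Nov 19, 2006.
The postmortem is published: Nov 19, 2006 + 4 days = Nov 23, 2006.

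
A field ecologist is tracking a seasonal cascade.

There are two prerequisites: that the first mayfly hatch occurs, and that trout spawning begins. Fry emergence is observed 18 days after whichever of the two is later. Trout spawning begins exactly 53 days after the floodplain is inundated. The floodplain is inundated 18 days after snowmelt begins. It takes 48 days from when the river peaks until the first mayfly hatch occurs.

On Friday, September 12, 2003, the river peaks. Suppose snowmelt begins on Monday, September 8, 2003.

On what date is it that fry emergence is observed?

The river peaks: Sep 12, 2003.
The first mayfly hatch occurs: Sep 12, 2003 + 48 days = Oct 30, 2003.
Snowmelt begins: Sep 8, 2003.
The floodplain is inundated: Sep 8, 2003 + 18 days = Sep 26, 2003.
Trout spawning begins: Sep 26, 2003 + 53 days = Nov 18, 2003.
Both prerequisites met — the first mayfly hatch occurs (Oct 30, 2003), trout spawning begins (Nov 18, 2003); the later is Nov 18, 2003.
Fry emergence is observed: Nov 18, 2003 + 18 days = Dec 6, 2003.

Saturday, December 6, 2003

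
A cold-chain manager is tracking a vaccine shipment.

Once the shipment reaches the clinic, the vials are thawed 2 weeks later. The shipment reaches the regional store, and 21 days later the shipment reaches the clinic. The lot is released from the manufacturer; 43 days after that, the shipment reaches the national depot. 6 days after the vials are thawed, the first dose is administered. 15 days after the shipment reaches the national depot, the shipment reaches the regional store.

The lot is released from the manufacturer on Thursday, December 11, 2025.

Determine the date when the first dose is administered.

Friday, March 20, 2026

The lot is released from the manufacturer: Dec 11, 2025.
The shipment reaches the national depot: Dec 11, 2025 + 43 days = Jan 23, 2026.
The shipment reaches the regional store: Jan 23, 2026 + 15 days = Feb 7, 2026.
The shipment reaches the clinic: Feb 7, 2026 + 21 days = Feb 28, 2026.
The vials are thawed: Feb 28, 2026 + 2 weeks = Mar 14, 2026.
The first dose is administered: Mar 14, 2026 + 6 days = Mar 20, 2026.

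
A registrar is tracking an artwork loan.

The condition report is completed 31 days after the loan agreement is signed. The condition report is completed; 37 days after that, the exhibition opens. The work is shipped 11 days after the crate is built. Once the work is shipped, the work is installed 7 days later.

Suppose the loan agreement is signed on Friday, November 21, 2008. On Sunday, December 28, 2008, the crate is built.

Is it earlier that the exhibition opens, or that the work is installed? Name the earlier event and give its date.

The work is installed — Thursday, January 15, 2009

The loan agreement is signed: Nov 21, 2008.
The condition report is completed: Nov 21, 2008 + 31 days = Dec 22, 2008.
The exhibition opens: Dec 22, 2008 + 37 days = Jan 28, 2009.
The crate is built: Dec 28, 2008.
The work is shipped: Dec 28, 2008 + 11 days = Jan 8, 2009.
The work is installed: Jan 8, 2009 + 7 days = Jan 15, 2009.
Comparing: the exhibition opens on Jan 28, 2009 vs the work is installed on Jan 15, 2009. Earlier: the work is installed.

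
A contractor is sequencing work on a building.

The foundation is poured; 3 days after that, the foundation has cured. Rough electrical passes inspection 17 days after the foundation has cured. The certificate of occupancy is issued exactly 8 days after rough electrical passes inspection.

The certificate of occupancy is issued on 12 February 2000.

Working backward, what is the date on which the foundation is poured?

The certificate of occupancy is issued: Feb 12, 2000.
Rough electrical passes inspection: Feb 12, 2000 − 8 days = Feb 4, 2000.
The foundation has cured: Feb 4, 2000 − 17 days = Jan 18, 2000.
The foundation is poured: Jan 18, 2000 − 3 days = Jan 15, 2000.

15 January 2000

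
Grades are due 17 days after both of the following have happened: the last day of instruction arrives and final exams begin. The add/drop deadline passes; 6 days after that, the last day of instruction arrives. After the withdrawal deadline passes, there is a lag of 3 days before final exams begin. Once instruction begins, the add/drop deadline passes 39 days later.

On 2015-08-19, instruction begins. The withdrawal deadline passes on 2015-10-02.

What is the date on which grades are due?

2015-10-22

Instruction begins: Aug 19, 2015.
The add/drop deadline passes: Aug 19, 2015 + 39 days = Sep 27, 2015.
The last day of instruction arrives: Sep 27, 2015 + 6 days = Oct 3, 2015.
The withdrawal deadline passes: Oct 2, 2015.
Final exams begin: Oct 2, 2015 + 3 days = Oct 5, 2015.
Both prerequisites met — the last day of instruction arrives (Oct 3, 2015), final exams begin (Oct 5, 2015); the later is Oct 5, 2015.
Grades are due: Oct 5, 2015 + 17 days = Oct 22, 2015.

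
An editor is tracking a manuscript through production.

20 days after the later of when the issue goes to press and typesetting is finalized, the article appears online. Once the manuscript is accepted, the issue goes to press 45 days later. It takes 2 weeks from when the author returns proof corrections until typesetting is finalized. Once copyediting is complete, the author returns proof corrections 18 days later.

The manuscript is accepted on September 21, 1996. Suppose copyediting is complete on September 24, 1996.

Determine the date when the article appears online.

November 25, 1996

The manuscript is accepted: Sep 21, 1996.
The issue goes to press: Sep 21, 1996 + 45 days = Nov 5, 1996.
Copyediting is complete: Sep 24, 1996.
The author returns proof corrections: Sep 24, 1996 + 18 days = Oct 12, 1996.
Typesetting is finalized: Oct 12, 1996 + 2 weeks = Oct 26, 1996.
Both prerequisites met — the issue goes to press (Nov 5, 1996), typesetting is finalized (Oct 26, 1996); the later is Nov 5, 1996.
The article appears online: Nov 5, 1996 + 20 days = Nov 25, 1996.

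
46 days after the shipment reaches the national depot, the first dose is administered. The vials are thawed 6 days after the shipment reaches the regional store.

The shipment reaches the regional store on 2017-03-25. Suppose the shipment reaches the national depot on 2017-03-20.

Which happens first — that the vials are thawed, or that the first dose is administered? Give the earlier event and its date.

The shipment reaches the regional store: Mar 25, 2017.
The vials are thawed: Mar 25, 2017 + 6 days = Mar 31, 2017.
The shipment reaches the national depot: Mar 20, 2017.
The first dose is administered: Mar 20, 2017 + 46 days = May 5, 2017.
Comparing: the vials are thawed on Mar 31, 2017 vs the first dose is administered on May 5, 2017. Earlier: the vials are thawed.

The vials are thawed — 2017-03-31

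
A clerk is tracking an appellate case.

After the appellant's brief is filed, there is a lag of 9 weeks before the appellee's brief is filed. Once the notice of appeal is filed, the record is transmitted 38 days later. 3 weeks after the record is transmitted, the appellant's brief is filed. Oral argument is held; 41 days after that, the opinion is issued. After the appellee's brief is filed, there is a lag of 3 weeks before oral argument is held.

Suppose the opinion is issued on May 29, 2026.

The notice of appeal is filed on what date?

Nov 26, 2025

The opinion is issued: May 29, 2026.
Oral argument is held: May 29, 2026 − 41 days = Apr 18, 2026.
The appellee's brief is filed: Apr 18, 2026 − 3 weeks = Mar 28, 2026.
The appellant's brief is filed: Mar 28, 2026 − 9 weeks = Jan 24, 2026.
The record is transmitted: Jan 24, 2026 − 3 weeks = Jan 3, 2026.
The notice of appeal is filed: Jan 3, 2026 − 38 days = Nov 26, 2025.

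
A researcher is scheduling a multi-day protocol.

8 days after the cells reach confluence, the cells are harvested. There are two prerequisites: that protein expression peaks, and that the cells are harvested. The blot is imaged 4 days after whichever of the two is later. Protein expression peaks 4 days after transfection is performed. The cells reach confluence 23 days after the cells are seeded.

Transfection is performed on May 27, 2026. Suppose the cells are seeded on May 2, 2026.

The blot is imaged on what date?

Transfection is performed: May 27, 2026.
Protein expression peaks: May 27, 2026 + 4 days = May 31, 2026.
The cells are seeded: May 2, 2026.
The cells reach confluence: May 2, 2026 + 23 days = May 25, 2026.
The cells are harvested: May 25, 2026 + 8 days = Jun 2, 2026.
Both prerequisites met — protein expression peaks (May 31, 2026), the cells are harvested (Jun 2, 2026); the later is Jun 2, 2026.
The blot is imaged: Jun 2, 2026 + 4 days = Jun 6, 2026.

June 6, 2026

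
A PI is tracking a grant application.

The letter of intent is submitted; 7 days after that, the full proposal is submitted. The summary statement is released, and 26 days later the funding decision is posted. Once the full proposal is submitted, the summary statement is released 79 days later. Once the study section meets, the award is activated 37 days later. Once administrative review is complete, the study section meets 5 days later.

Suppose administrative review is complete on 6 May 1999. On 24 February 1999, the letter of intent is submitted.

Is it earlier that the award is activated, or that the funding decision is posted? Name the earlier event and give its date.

The funding decision is posted — 16 June 1999

Administrative review is complete: May 6, 1999.
The study section meets: May 6, 1999 + 5 days = May 11, 1999.
The award is activated: May 11, 1999 + 37 days = Jun 17, 1999.
The letter of intent is submitted: Feb 24, 1999.
The full proposal is submitted: Feb 24, 1999 + 7 days = Mar 3, 1999.
The summary statement is released: Mar 3, 1999 + 79 days = May 21, 1999.
The funding decision is posted: May 21, 1999 + 26 days = Jun 16, 1999.
Comparing: the award is activated on Jun 17, 1999 vs the funding decision is posted on Jun 16, 1999. Earlier: the funding decision is posted.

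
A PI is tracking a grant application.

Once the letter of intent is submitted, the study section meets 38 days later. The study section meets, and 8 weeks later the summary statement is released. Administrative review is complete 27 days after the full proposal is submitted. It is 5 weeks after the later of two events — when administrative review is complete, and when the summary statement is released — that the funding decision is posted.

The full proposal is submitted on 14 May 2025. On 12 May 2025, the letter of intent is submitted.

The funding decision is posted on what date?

The full proposal is submitted: May 14, 2025.
Administrative review is complete: May 14, 2025 + 27 days = Jun 10, 2025.
The letter of intent is submitted: May 12, 2025.
The study section meets: May 12, 2025 + 38 days = Jun 19, 2025.
The summary statement is released: Jun 19, 2025 + 8 weeks = Aug 14, 2025.
Both prerequisites met — administrative review is complete (Jun 10, 2025), the summary statement is released (Aug 14, 2025); the later is Aug 14, 2025.
The funding decision is posted: Aug 14, 2025 + 5 weeks = Sep 18, 2025.

18 September 2025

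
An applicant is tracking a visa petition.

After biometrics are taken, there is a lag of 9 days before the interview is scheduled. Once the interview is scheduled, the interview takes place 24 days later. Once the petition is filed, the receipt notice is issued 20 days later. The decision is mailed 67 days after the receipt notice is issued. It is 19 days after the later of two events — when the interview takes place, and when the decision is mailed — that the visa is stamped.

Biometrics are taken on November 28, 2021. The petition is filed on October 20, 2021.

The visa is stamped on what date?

February 3, 2022

Biometrics are taken: Nov 28, 2021.
The interview is scheduled: Nov 28, 2021 + 9 days = Dec 7, 2021.
The interview takes place: Dec 7, 2021 + 24 days = Dec 31, 2021.
The petition is filed: Oct 20, 2021.
The receipt notice is issued: Oct 20, 2021 + 20 days = Nov 9, 2021.
The decision is mailed: Nov 9, 2021 + 67 days = Jan 15, 2022.
Both prerequisites met — the interview takes place (Dec 31, 2021), the decision is mailed (Jan 15, 2022); the later is Jan 15, 2022.
The visa is stamped: Jan 15, 2022 + 19 days = Feb 3, 2022.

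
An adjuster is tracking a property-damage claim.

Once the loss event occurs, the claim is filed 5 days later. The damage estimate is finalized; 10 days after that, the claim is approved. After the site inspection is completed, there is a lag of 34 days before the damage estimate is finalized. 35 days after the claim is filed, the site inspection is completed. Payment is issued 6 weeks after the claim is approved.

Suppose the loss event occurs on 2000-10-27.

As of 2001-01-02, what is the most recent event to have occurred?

The site inspection is completed

The loss event occurs: Oct 27, 2000.
The claim is filed: Oct 27, 2000 + 5 days = Nov 1, 2000.
The site inspection is completed: Nov 1, 2000 + 35 days = Dec 6, 2000.
The damage estimate is finalized: Dec 6, 2000 + 34 days = Jan 9, 2001.
The claim is approved: Jan 9, 2001 + 10 days = Jan 19, 2001.
Payment is issued: Jan 19, 2001 + 6 weeks = Mar 2, 2001.
Jan 2, 2001 falls between when the site inspection is completed (Dec 6, 2000) and when the damage estimate is finalized (Jan 9, 2001).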